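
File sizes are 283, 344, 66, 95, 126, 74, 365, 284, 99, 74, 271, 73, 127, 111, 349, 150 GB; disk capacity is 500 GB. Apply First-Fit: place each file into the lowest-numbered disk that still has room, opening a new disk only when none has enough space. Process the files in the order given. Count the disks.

disk 1: place 283 GB, 217 GB left
disk 2: place 344 GB, 156 GB left
disk 1: place 66 GB, 151 GB left
disk 1: place 95 GB, 56 GB left
disk 2: place 126 GB, 30 GB left
disk 3: place 74 GB, 426 GB left
disk 3: place 365 GB, 61 GB left
disk 4: place 284 GB, 216 GB left
disk 4: place 99 GB, 117 GB left
disk 4: place 74 GB, 43 GB left
disk 5: place 271 GB, 229 GB left
disk 5: place 73 GB, 156 GB left
disk 5: place 127 GB, 29 GB left
disk 6: place 111 GB, 389 GB left
disk 6: place 349 GB, 40 GB left
disk 7: place 150 GB, 350 GB left

7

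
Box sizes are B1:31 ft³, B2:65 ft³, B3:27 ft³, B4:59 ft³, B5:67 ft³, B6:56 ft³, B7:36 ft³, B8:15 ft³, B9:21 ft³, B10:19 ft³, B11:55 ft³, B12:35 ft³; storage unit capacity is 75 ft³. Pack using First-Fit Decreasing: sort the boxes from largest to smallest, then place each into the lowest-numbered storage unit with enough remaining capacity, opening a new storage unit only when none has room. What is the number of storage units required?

Sorted descending: 67, 65, 59, 56, 55, 36, 35, 31, 27, 21, 19, 15.
Put 67 ft³ in storage unit 1; 8 ft³ remain.
Put 65 ft³ in storage unit 2; 10 ft³ remain.
Put 59 ft³ in storage unit 3; 16 ft³ remain.
Put 56 ft³ in storage unit 4; 19 ft³ remain.
Put 55 ft³ in storage unit 5; 20 ft³ remain.
Put 36 ft³ in storage unit 6; 39 ft³ remain.
Put 35 ft³ in storage unit 6; 4 ft³ remain.
Put 31 ft³ in storage unit 7; 44 ft³ remain.
Put 27 ft³ in storage unit 7; 17 ft³ remain.
Put 21 ft³ in storage unit 8; 54 ft³ remain.
Put 19 ft³ in storage unit 4; 0 ft³ remain.
Put 15 ft³ in storage unit 3; 1 ft³ remain.

8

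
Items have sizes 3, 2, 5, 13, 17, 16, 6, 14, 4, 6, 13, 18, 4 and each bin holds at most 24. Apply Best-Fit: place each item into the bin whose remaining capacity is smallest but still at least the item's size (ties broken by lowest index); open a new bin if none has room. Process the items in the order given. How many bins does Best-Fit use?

6

Put 3 in bin 1; 21 remain.
Put 2 in bin 1; 19 remain.
Put 5 in bin 1; 14 remain.
Put 13 in bin 1; 1 remain.
Put 17 in bin 2; 7 remain.
Put 16 in bin 3; 8 remain.
Put 6 in bin 2; 1 remain.
Put 14 in bin 4; 10 remain.
Put 4 in bin 3; 4 remain.
Put 6 in bin 4; 4 remain.
Put 13 in bin 5; 11 remain.
Put 18 in bin 6; 6 remain.
Put 4 in bin 3; 0 remain.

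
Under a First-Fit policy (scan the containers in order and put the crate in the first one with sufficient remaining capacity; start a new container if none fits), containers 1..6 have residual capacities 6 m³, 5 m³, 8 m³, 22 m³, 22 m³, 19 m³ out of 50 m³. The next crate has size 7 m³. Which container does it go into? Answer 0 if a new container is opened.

3

Containers with room: container 3 (8 m³), container 4 (22 m³), container 5 (22 m³), container 6 (19 m³).
The first with room is container 3.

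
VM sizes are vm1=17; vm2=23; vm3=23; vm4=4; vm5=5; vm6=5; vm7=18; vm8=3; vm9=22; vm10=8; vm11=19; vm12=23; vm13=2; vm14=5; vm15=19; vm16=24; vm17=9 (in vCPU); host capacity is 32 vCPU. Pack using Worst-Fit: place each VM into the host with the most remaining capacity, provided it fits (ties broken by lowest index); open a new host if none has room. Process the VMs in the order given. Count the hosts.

9

vm1 (17 vCPU) → host 1 (remaining 15 vCPU)
vm2 (23 vCPU) → host 2 (remaining 9 vCPU)
vm3 (23 vCPU) → host 3 (remaining 9 vCPU)
vm4 (4 vCPU) → host 1 (remaining 11 vCPU)
vm5 (5 vCPU) → host 1 (remaining 6 vCPU)
vm6 (5 vCPU) → host 2 (remaining 4 vCPU)
vm7 (18 vCPU) → host 4 (remaining 14 vCPU)
vm8 (3 vCPU) → host 4 (remaining 11 vCPU)
vm9 (22 vCPU) → host 5 (remaining 10 vCPU)
vm10 (8 vCPU) → host 4 (remaining 3 vCPU)
vm11 (19 vCPU) → host 6 (remaining 13 vCPU)
vm12 (23 vCPU) → host 7 (remaining 9 vCPU)
vm13 (2 vCPU) → host 6 (remaining 11 vCPU)
vm14 (5 vCPU) → host 6 (remaining 6 vCPU)
vm15 (19 vCPU) → host 8 (remaining 13 vCPU)
vm16 (24 vCPU) → host 9 (remaining 8 vCPU)
vm17 (9 vCPU) → host 8 (remaining 4 vCPU)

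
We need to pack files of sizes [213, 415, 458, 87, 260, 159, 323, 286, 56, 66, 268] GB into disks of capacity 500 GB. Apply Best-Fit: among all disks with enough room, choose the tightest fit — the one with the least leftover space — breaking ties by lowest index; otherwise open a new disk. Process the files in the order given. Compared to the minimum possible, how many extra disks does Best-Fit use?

1

Best-Fit: [213,87,159] [415,56] [458] [260] [323,66] [286] [268] → 7 disks.
Total size 2591 GB; any packing needs at least ⌈2591/500⌉ = 6 disks.
An optimal packing achieves that bound: [458] [415,66] [323,159] [286,213] [268,87,56] [260] → 6 disks.
Excess: 7 − 6 = 1.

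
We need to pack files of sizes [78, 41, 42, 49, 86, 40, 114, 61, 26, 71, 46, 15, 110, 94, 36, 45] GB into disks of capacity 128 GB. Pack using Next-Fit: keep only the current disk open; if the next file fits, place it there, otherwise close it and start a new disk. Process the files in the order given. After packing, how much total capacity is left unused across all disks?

Put 78 GB in disk 1; 50 GB remain.
Put 41 GB in disk 1; 9 GB remain.
Put 42 GB in disk 2; 86 GB remain.
Put 49 GB in disk 2; 37 GB remain.
Put 86 GB in disk 3; 42 GB remain.
Put 40 GB in disk 3; 2 GB remain.
Put 114 GB in disk 4; 14 GB remain.
Put 61 GB in disk 5; 67 GB remain.
Put 26 GB in disk 5; 41 GB remain.
Put 71 GB in disk 6; 57 GB remain.
Put 46 GB in disk 6; 11 GB remain.
Put 15 GB in disk 7; 113 GB remain.
Put 110 GB in disk 7; 3 GB remain.
Put 94 GB in disk 8; 34 GB remain.
Put 36 GB in disk 9; 92 GB remain.
Put 45 GB in disk 9; 47 GB remain.
9 disks × 128 GB = 1152 GB; used 954 GB; unused 198 GB.

198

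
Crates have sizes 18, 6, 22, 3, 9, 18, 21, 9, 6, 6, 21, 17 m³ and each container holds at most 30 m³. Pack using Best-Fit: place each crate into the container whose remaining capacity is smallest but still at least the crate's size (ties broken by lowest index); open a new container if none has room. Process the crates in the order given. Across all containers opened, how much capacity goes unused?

24

18 m³ → container 1 (remaining 12 m³)
6 m³ → container 1 (remaining 6 m³)
22 m³ → container 2 (remaining 8 m³)
3 m³ → container 1 (remaining 3 m³)
9 m³ → container 3 (remaining 21 m³)
18 m³ → container 3 (remaining 3 m³)
21 m³ → container 4 (remaining 9 m³)
9 m³ → container 4 (remaining 0 m³)
6 m³ → container 2 (remaining 2 m³)
6 m³ → container 5 (remaining 24 m³)
21 m³ → container 5 (remaining 3 m³)
17 m³ → container 6 (remaining 13 m³)
6 containers × 30 m³ = 180 m³; used 156 m³; unused 24 m³.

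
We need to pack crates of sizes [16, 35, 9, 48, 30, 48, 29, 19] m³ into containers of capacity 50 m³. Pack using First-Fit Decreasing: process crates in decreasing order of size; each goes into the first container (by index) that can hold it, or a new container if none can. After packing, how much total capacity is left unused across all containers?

Sorted descending: 48, 48, 35, 30, 29, 19, 16, 9.
container 1: place 48 m³, 2 m³ left
container 2: place 48 m³, 2 m³ left
container 3: place 35 m³, 15 m³ left
container 4: place 30 m³, 20 m³ left
container 5: place 29 m³, 21 m³ left
container 4: place 19 m³, 1 m³ left
container 5: place 16 m³, 5 m³ left
container 3: place 9 m³, 6 m³ left
5 containers × 50 m³ = 250 m³; used 234 m³; unused 16 m³.

16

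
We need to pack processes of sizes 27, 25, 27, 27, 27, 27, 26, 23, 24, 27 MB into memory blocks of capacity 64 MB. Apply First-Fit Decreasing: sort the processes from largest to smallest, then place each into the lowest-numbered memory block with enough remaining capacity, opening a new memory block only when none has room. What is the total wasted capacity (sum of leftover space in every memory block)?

60

Sorted descending: 27, 27, 27, 27, 27, 27, 26, 25, 24, 23.
memory block 1: place 27 MB, 37 MB left
memory block 1: place 27 MB, 10 MB left
memory block 2: place 27 MB, 37 MB left
memory block 2: place 27 MB, 10 MB left
memory block 3: place 27 MB, 37 MB left
memory block 3: place 27 MB, 10 MB left
memory block 4: place 26 MB, 38 MB left
memory block 4: place 25 MB, 13 MB left
memory block 5: place 24 MB, 40 MB left
memory block 5: place 23 MB, 17 MB left
5 memory blocks × 64 MB = 320 MB; used 260 MB; unused 60 MB.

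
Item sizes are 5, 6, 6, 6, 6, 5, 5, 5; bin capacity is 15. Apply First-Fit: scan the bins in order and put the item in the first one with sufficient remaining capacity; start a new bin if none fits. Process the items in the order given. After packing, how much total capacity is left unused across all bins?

Put 5 in bin 1; 10 remain.
Put 6 in bin 1; 4 remain.
Put 6 in bin 2; 9 remain.
Put 6 in bin 2; 3 remain.
Put 6 in bin 3; 9 remain.
Put 5 in bin 3; 4 remain.
Put 5 in bin 4; 10 remain.
Put 5 in bin 4; 5 remain.
4 bins × 15 = 60; used 44; unused 16.

16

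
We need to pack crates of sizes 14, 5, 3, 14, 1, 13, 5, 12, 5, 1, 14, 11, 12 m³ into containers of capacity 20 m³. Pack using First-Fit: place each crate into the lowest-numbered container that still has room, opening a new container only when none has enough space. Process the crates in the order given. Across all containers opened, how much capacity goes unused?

14 m³ → container 1 (remaining 6 m³)
5 m³ → container 1 (remaining 1 m³)
3 m³ → container 2 (remaining 17 m³)
14 m³ → container 2 (remaining 3 m³)
1 m³ → container 1 (remaining 0 m³)
13 m³ → container 3 (remaining 7 m³)
5 m³ → container 3 (remaining 2 m³)
12 m³ → container 4 (remaining 8 m³)
5 m³ → container 4 (remaining 3 m³)
1 m³ → container 2 (remaining 2 m³)
14 m³ → container 5 (remaining 6 m³)
11 m³ → container 6 (remaining 9 m³)
12 m³ → container 7 (remaining 8 m³)
7 containers × 20 m³ = 140 m³; used 110 m³; unused 30 m³.

30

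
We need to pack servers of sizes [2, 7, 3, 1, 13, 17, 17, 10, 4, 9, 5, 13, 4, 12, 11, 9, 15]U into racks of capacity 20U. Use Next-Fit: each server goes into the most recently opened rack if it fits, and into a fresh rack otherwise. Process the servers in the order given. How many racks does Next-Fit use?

10 racks

Put 2U in rack 1; 18U remain.
Put 7U in rack 1; 11U remain.
Put 3U in rack 1; 8U remain.
Put 1U in rack 1; 7U remain.
Put 13U in rack 2; 7U remain.
Put 17U in rack 3; 3U remain.
Put 17U in rack 4; 3U remain.
Put 10U in rack 5; 10U remain.
Put 4U in rack 5; 6U remain.
Put 9U in rack 6; 11U remain.
Put 5U in rack 6; 6U remain.
Put 13U in rack 7; 7U remain.
Put 4U in rack 7; 3U remain.
Put 12U in rack 8; 8U remain.
Put 11U in rack 9; 9U remain.
Put 9U in rack 9; 0U remain.
Put 15U in rack 10; 5U remain.
Final racks: [2,7,3,1] [13] [17] [17] [10,4] [9,5] [13,4] [12] [11,9] [15].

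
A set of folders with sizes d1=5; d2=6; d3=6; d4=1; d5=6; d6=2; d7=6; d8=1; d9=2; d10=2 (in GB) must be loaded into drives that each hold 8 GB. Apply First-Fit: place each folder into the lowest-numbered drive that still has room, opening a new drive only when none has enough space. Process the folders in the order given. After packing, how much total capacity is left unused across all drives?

3

Put d1 (5 GB) in drive 1; 3 GB remain.
Put d2 (6 GB) in drive 2; 2 GB remain.
Put d3 (6 GB) in drive 3; 2 GB remain.
Put d4 (1 GB) in drive 1; 2 GB remain.
Put d5 (6 GB) in drive 4; 2 GB remain.
Put d6 (2 GB) in drive 1; 0 GB remain.
Put d7 (6 GB) in drive 5; 2 GB remain.
Put d8 (1 GB) in drive 2; 1 GB remain.
Put d9 (2 GB) in drive 3; 0 GB remain.
Put d10 (2 GB) in drive 4; 0 GB remain.
5 drives × 8 GB = 40 GB; used 37 GB; unused 3 GB.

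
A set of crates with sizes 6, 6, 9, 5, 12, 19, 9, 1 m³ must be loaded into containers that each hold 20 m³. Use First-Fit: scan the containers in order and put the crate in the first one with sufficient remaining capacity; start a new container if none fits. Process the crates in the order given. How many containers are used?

container 1: place 6 m³, 14 m³ left
container 1: place 6 m³, 8 m³ left
container 2: place 9 m³, 11 m³ left
container 1: place 5 m³, 3 m³ left
container 3: place 12 m³, 8 m³ left
container 4: place 19 m³, 1 m³ left
container 2: place 9 m³, 2 m³ left
container 1: place 1 m³, 2 m³ left
Final containers: [6,6,5,1] [9,9] [12] [19].

4 containers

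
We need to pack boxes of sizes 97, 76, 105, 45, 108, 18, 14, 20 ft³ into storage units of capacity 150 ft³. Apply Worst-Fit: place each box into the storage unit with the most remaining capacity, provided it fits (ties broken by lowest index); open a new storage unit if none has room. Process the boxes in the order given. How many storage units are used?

Put 97 ft³ in storage unit 1; 53 ft³ remain.
Put 76 ft³ in storage unit 2; 74 ft³ remain.
Put 105 ft³ in storage unit 3; 45 ft³ remain.
Put 45 ft³ in storage unit 2; 29 ft³ remain.
Put 108 ft³ in storage unit 4; 42 ft³ remain.
Put 18 ft³ in storage unit 1; 35 ft³ remain.
Put 14 ft³ in storage unit 3; 31 ft³ remain.
Put 20 ft³ in storage unit 4; 22 ft³ remain.
Final storage units: [97,18] [76,45] [105,14] [108,20].

4 storage units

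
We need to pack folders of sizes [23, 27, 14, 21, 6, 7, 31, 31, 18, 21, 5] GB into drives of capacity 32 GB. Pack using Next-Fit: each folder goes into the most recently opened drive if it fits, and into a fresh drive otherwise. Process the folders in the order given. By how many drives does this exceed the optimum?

2

Next-Fit: [23] [27] [14] [21,6] [7] [31] [31] [18] [21,5] → 9 drives.
Total size 204 GB; any packing needs at least ⌈204/32⌉ = 7 drives.
An optimal packing achieves that bound: [31] [31] [27,5] [23,7] [21,6] [21] [18,14] → 7 drives.
Excess: 9 − 7 = 2.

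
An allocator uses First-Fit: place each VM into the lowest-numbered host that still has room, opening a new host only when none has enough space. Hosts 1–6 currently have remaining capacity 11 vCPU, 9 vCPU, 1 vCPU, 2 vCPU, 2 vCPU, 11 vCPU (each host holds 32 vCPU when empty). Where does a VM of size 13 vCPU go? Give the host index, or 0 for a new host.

No host has ≥ 13 vCPU free, so a new host is opened.

0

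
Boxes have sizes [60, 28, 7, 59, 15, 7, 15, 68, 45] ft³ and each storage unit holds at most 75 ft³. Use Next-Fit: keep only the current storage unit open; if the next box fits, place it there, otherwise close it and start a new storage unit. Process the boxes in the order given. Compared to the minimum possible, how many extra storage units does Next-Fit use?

Next-Fit: [60] [28,7] [59,15] [7,15] [68] [45] → 6 storage units.
Total size 304 ft³; any packing needs at least ⌈304/75⌉ = 5 storage units.
An optimal packing achieves that bound: [68,7] [60,15] [59,15] [45,28] [7] → 5 storage units.
Excess: 6 − 5 = 1.

1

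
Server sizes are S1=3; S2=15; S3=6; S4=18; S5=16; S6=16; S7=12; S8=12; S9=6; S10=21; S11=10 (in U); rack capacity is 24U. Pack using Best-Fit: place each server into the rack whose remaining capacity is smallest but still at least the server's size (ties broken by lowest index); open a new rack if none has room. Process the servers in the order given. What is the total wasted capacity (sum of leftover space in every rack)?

33

S1 (3U) → rack 1 (remaining 21U)
S2 (15U) → rack 1 (remaining 6U)
S3 (6U) → rack 1 (remaining 0U)
S4 (18U) → rack 2 (remaining 6U)
S5 (16U) → rack 3 (remaining 8U)
S6 (16U) → rack 4 (remaining 8U)
S7 (12U) → rack 5 (remaining 12U)
S8 (12U) → rack 5 (remaining 0U)
S9 (6U) → rack 2 (remaining 0U)
S10 (21U) → rack 6 (remaining 3U)
S11 (10U) → rack 7 (remaining 14U)
7 racks × 24U = 168U; used 135U; unused 33U.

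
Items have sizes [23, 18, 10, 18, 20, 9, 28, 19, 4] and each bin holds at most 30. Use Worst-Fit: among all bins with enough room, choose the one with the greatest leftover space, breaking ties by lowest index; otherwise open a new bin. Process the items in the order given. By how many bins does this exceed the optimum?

0

Worst-Fit: [23] [18,10] [18,9] [20] [28] [19,4] → 6 bins.
6 items exceed 15 (half the capacity), and no two of those can share a bin, so at least 6 bins are needed.
So 6 is already optimal.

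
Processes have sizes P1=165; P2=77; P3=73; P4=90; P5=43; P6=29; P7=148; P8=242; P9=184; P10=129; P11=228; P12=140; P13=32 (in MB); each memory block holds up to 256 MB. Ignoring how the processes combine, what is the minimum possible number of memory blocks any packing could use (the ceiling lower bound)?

Total size = 165 + 77 + 73 + 90 + 43 + 29 + 148 + 242 + 184 + 129 + 228 + 140 + 32 = 1580 MB.
⌈1580 / 256⌉ = 7.

7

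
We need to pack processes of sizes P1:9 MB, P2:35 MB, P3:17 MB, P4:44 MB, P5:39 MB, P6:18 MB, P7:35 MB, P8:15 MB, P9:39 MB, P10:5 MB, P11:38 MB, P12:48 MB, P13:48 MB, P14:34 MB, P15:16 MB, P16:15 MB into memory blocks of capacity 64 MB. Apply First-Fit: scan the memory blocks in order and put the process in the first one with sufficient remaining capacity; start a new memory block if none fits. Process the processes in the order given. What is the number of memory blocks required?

P1 (9 MB) → memory block 1 (remaining 55 MB)
P2 (35 MB) → memory block 1 (remaining 20 MB)
P3 (17 MB) → memory block 1 (remaining 3 MB)
P4 (44 MB) → memory block 2 (remaining 20 MB)
P5 (39 MB) → memory block 3 (remaining 25 MB)
P6 (18 MB) → memory block 2 (remaining 2 MB)
P7 (35 MB) → memory block 4 (remaining 29 MB)
P8 (15 MB) → memory block 3 (remaining 10 MB)
P9 (39 MB) → memory block 5 (remaining 25 MB)
P10 (5 MB) → memory block 3 (remaining 5 MB)
P11 (38 MB) → memory block 6 (remaining 26 MB)
P12 (48 MB) → memory block 7 (remaining 16 MB)
P13 (48 MB) → memory block 8 (remaining 16 MB)
P14 (34 MB) → memory block 9 (remaining 30 MB)
P15 (16 MB) → memory block 4 (remaining 13 MB)
P16 (15 MB) → memory block 5 (remaining 10 MB)
Final memory blocks: [9,35,17] [44,18] [39,15,5] [35,16] [39,15] [38] [48] [48] [34].

9 memory blocks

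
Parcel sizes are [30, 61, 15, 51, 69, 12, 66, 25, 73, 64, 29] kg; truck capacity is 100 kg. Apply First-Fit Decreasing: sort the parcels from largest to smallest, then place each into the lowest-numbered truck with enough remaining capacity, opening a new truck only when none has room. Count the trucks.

Sorted descending: 73, 69, 66, 64, 61, 51, 30, 29, 25, 15, 12.
Put 73 kg in truck 1; 27 kg remain.
Put 69 kg in truck 2; 31 kg remain.
Put 66 kg in truck 3; 34 kg remain.
Put 64 kg in truck 4; 36 kg remain.
Put 61 kg in truck 5; 39 kg remain.
Put 51 kg in truck 6; 49 kg remain.
Put 30 kg in truck 2; 1 kg remain.
Put 29 kg in truck 3; 5 kg remain.
Put 25 kg in truck 1; 2 kg remain.
Put 15 kg in truck 4; 21 kg remain.
Put 12 kg in truck 4; 9 kg remain.
Final trucks: [73,25] [69,30] [66,29] [64,15,12] [61] [51].

6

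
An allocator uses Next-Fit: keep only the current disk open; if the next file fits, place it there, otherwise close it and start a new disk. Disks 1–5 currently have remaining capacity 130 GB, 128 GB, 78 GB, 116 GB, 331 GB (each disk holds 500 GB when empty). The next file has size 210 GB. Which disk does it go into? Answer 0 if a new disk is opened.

Next-Fit only looks at disk 5, which has 331 GB free.
210 GB fits there.

5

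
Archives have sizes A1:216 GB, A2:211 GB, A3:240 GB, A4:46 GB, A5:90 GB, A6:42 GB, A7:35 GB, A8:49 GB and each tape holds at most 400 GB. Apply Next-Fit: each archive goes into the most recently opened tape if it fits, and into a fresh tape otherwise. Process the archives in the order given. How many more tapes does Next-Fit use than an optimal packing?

1

Next-Fit: [216] [211] [240,46,90] [42,35,49] → 4 tapes.
Total size 929 GB; any packing needs at least ⌈929/400⌉ = 3 tapes.
An optimal packing achieves that bound: [240,90,49] [216,46,42,35] [211] → 3 tapes.
Excess: 4 − 3 = 1.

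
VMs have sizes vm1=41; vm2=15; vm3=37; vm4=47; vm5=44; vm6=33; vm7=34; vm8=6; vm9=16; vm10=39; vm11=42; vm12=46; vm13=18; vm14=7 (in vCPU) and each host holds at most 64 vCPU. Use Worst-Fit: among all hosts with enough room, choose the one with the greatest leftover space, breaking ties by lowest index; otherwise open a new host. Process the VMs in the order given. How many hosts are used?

host 1: place vm1 (41 vCPU), 23 vCPU left
host 1: place vm2 (15 vCPU), 8 vCPU left
host 2: place vm3 (37 vCPU), 27 vCPU left
host 3: place vm4 (47 vCPU), 17 vCPU left
host 4: place vm5 (44 vCPU), 20 vCPU left
host 5: place vm6 (33 vCPU), 31 vCPU left
host 6: place vm7 (34 vCPU), 30 vCPU left
host 5: place vm8 (6 vCPU), 25 vCPU left
host 6: place vm9 (16 vCPU), 14 vCPU left
host 7: place vm10 (39 vCPU), 25 vCPU left
host 8: place vm11 (42 vCPU), 22 vCPU left
host 9: place vm12 (46 vCPU), 18 vCPU left
host 2: place vm13 (18 vCPU), 9 vCPU left
host 5: place vm14 (7 vCPU), 18 vCPU left

9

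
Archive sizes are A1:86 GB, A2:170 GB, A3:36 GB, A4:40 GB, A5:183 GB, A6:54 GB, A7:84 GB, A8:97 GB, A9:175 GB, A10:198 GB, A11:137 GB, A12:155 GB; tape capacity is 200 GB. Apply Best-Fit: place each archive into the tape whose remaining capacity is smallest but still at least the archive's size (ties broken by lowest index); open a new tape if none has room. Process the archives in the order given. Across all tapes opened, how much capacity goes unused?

Put A1 (86 GB) in tape 1; 114 GB remain.
Put A2 (170 GB) in tape 2; 30 GB remain.
Put A3 (36 GB) in tape 1; 78 GB remain.
Put A4 (40 GB) in tape 1; 38 GB remain.
Put A5 (183 GB) in tape 3; 17 GB remain.
Put A6 (54 GB) in tape 4; 146 GB remain.
Put A7 (84 GB) in tape 4; 62 GB remain.
Put A8 (97 GB) in tape 5; 103 GB remain.
Put A9 (175 GB) in tape 6; 25 GB remain.
Put A10 (198 GB) in tape 7; 2 GB remain.
Put A11 (137 GB) in tape 8; 63 GB remain.
Put A12 (155 GB) in tape 9; 45 GB remain.
9 tapes × 200 GB = 1800 GB; used 1415 GB; unused 385 GB.

385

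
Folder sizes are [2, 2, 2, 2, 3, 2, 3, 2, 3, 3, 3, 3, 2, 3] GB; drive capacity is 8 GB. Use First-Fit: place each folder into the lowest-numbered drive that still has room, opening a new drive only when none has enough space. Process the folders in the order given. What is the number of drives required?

2 GB → drive 1 (remaining 6 GB)
2 GB → drive 1 (remaining 4 GB)
2 GB → drive 1 (remaining 2 GB)
2 GB → drive 1 (remaining 0 GB)
3 GB → drive 2 (remaining 5 GB)
2 GB → drive 2 (remaining 3 GB)
3 GB → drive 2 (remaining 0 GB)
2 GB → drive 3 (remaining 6 GB)
3 GB → drive 3 (remaining 3 GB)
3 GB → drive 3 (remaining 0 GB)
3 GB → drive 4 (remaining 5 GB)
3 GB → drive 4 (remaining 2 GB)
2 GB → drive 4 (remaining 0 GB)
3 GB → drive 5 (remaining 5 GB)

5 drives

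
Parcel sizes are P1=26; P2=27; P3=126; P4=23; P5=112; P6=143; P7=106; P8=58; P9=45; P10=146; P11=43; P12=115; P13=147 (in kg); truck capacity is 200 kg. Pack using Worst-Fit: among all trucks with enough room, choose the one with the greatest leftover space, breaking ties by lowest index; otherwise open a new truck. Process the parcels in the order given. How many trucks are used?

truck 1: place P1 (26 kg), 174 kg left
truck 1: place P2 (27 kg), 147 kg left
truck 1: place P3 (126 kg), 21 kg left
truck 2: place P4 (23 kg), 177 kg left
truck 2: place P5 (112 kg), 65 kg left
truck 3: place P6 (143 kg), 57 kg left
truck 4: place P7 (106 kg), 94 kg left
truck 4: place P8 (58 kg), 36 kg left
truck 2: place P9 (45 kg), 20 kg left
truck 5: place P10 (146 kg), 54 kg left
truck 3: place P11 (43 kg), 14 kg left
truck 6: place P12 (115 kg), 85 kg left
truck 7: place P13 (147 kg), 53 kg left

7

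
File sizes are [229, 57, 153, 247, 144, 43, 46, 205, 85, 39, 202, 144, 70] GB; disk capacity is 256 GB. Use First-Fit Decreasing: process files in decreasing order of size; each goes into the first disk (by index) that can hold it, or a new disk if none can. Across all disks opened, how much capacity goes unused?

Sorted descending: 247, 229, 205, 202, 153, 144, 144, 85, 70, 57, 46, 43, 39.
disk 1: place 247 GB, 9 GB left
disk 2: place 229 GB, 27 GB left
disk 3: place 205 GB, 51 GB left
disk 4: place 202 GB, 54 GB left
disk 5: place 153 GB, 103 GB left
disk 6: place 144 GB, 112 GB left
disk 7: place 144 GB, 112 GB left
disk 5: place 85 GB, 18 GB left
disk 6: place 70 GB, 42 GB left
disk 7: place 57 GB, 55 GB left
disk 3: place 46 GB, 5 GB left
disk 4: place 43 GB, 11 GB left
disk 6: place 39 GB, 3 GB left
7 disks × 256 GB = 1792 GB; used 1664 GB; unused 128 GB.

128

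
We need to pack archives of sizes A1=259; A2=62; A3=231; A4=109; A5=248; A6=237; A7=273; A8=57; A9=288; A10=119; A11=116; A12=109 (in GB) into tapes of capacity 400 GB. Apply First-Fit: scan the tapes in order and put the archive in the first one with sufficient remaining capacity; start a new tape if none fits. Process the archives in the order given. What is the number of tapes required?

6

Put A1 (259 GB) in tape 1; 141 GB remain.
Put A2 (62 GB) in tape 1; 79 GB remain.
Put A3 (231 GB) in tape 2; 169 GB remain.
Put A4 (109 GB) in tape 2; 60 GB remain.
Put A5 (248 GB) in tape 3; 152 GB remain.
Put A6 (237 GB) in tape 4; 163 GB remain.
Put A7 (273 GB) in tape 5; 127 GB remain.
Put A8 (57 GB) in tape 1; 22 GB remain.
Put A9 (288 GB) in tape 6; 112 GB remain.
Put A10 (119 GB) in tape 3; 33 GB remain.
Put A11 (116 GB) in tape 4; 47 GB remain.
Put A12 (109 GB) in tape 5; 18 GB remain.
Final tapes: [259,62,57] [231,109] [248,119] [237,116] [273,109] [288].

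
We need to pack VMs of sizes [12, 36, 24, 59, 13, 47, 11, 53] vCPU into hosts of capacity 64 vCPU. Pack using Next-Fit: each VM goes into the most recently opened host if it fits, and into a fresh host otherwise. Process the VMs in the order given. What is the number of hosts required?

5

Put 12 vCPU in host 1; 52 vCPU remain.
Put 36 vCPU in host 1; 16 vCPU remain.
Put 24 vCPU in host 2; 40 vCPU remain.
Put 59 vCPU in host 3; 5 vCPU remain.
Put 13 vCPU in host 4; 51 vCPU remain.
Put 47 vCPU in host 4; 4 vCPU remain.
Put 11 vCPU in host 5; 53 vCPU remain.
Put 53 vCPU in host 5; 0 vCPU remain.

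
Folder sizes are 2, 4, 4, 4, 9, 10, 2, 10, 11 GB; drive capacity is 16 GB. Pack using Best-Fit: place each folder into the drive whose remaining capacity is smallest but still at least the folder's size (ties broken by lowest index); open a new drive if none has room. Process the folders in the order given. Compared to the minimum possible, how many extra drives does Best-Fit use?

1

Best-Fit: [2,4,4,4,2] [9] [10] [10] [11] → 5 drives.
Total size 56 GB; any packing needs at least ⌈56/16⌉ = 4 drives.
An optimal packing achieves that bound: [11,4] [10,4,2] [10,4,2] [9] → 4 drives.
Excess: 5 − 4 = 1.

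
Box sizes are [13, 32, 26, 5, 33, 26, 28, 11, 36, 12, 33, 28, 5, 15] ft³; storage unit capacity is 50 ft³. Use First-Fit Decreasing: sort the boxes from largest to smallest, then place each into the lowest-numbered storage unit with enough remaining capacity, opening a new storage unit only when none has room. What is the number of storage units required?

8

Sorted descending: 36, 33, 33, 32, 28, 28, 26, 26, 15, 13, 12, 11, 5, 5.
storage unit 1: place 36 ft³, 14 ft³ left
storage unit 2: place 33 ft³, 17 ft³ left
storage unit 3: place 33 ft³, 17 ft³ left
storage unit 4: place 32 ft³, 18 ft³ left
storage unit 5: place 28 ft³, 22 ft³ left
storage unit 6: place 28 ft³, 22 ft³ left
storage unit 7: place 26 ft³, 24 ft³ left
storage unit 8: place 26 ft³, 24 ft³ left
storage unit 2: place 15 ft³, 2 ft³ left
storage unit 1: place 13 ft³, 1 ft³ left
storage unit 3: place 12 ft³, 5 ft³ left
storage unit 4: place 11 ft³, 7 ft³ left
storage unit 3: place 5 ft³, 0 ft³ left
storage unit 4: place 5 ft³, 2 ft³ left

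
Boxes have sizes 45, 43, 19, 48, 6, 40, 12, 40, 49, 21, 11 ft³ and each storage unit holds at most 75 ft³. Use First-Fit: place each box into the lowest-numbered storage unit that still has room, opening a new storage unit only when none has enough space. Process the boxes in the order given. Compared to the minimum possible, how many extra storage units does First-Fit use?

First-Fit: [45,19,6] [43,12,11] [48,21] [40] [40] [49] → 6 storage units.
6 boxes exceed 37.5 ft³ (half the capacity), and no two of those can share a storage unit, so at least 6 storage units are needed.
So 6 is already optimal.

0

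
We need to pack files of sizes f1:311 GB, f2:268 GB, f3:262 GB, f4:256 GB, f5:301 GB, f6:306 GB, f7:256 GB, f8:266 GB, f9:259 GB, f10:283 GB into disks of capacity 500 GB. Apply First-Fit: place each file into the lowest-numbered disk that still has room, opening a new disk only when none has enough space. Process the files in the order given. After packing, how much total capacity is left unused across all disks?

2232

disk 1: place f1 (311 GB), 189 GB left
disk 2: place f2 (268 GB), 232 GB left
disk 3: place f3 (262 GB), 238 GB left
disk 4: place f4 (256 GB), 244 GB left
disk 5: place f5 (301 GB), 199 GB left
disk 6: place f6 (306 GB), 194 GB left
disk 7: place f7 (256 GB), 244 GB left
disk 8: place f8 (266 GB), 234 GB left
disk 9: place f9 (259 GB), 241 GB left
disk 10: place f10 (283 GB), 217 GB left
10 disks × 500 GB = 5000 GB; used 2768 GB; unused 2232 GB.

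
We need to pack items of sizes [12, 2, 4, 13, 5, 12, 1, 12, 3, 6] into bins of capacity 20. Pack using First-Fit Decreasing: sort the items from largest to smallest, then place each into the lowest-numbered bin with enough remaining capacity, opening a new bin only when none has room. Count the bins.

4

Sorted descending: 13, 12, 12, 12, 6, 5, 4, 3, 2, 1.
bin 1: place 13, 7 left
bin 2: place 12, 8 left
bin 3: place 12, 8 left
bin 4: place 12, 8 left
bin 1: place 6, 1 left
bin 2: place 5, 3 left
bin 3: place 4, 4 left
bin 2: place 3, 0 left
bin 3: place 2, 2 left
bin 1: place 1, 0 left
Final bins: [13,6,1] [12,5,3] [12,4,2] [12].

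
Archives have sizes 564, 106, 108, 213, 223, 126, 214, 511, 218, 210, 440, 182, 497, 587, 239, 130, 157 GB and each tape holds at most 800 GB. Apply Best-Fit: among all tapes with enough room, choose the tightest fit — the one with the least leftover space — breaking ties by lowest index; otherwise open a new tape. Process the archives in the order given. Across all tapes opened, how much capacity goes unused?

875

564 GB → tape 1 (remaining 236 GB)
106 GB → tape 1 (remaining 130 GB)
108 GB → tape 1 (remaining 22 GB)
213 GB → tape 2 (remaining 587 GB)
223 GB → tape 2 (remaining 364 GB)
126 GB → tape 2 (remaining 238 GB)
214 GB → tape 2 (remaining 24 GB)
511 GB → tape 3 (remaining 289 GB)
218 GB → tape 3 (remaining 71 GB)
210 GB → tape 4 (remaining 590 GB)
440 GB → tape 4 (remaining 150 GB)
182 GB → tape 5 (remaining 618 GB)
497 GB → tape 5 (remaining 121 GB)
587 GB → tape 6 (remaining 213 GB)
239 GB → tape 7 (remaining 561 GB)
130 GB → tape 4 (remaining 20 GB)
157 GB → tape 6 (remaining 56 GB)
7 tapes × 800 GB = 5600 GB; used 4725 GB; unused 875 GB.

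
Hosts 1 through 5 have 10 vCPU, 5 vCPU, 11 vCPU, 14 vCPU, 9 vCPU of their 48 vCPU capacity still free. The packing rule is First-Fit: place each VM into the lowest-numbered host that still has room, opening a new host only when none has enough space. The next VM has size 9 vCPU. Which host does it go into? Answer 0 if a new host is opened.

1

Hosts with room: host 1 (10 vCPU), host 3 (11 vCPU), host 4 (14 vCPU), host 5 (9 vCPU).
The first with room is host 1.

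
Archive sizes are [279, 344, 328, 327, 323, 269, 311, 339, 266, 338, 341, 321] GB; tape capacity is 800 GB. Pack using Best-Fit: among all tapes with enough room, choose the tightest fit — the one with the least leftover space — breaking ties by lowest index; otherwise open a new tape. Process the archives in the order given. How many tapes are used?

Put 279 GB in tape 1; 521 GB remain.
Put 344 GB in tape 1; 177 GB remain.
Put 328 GB in tape 2; 472 GB remain.
Put 327 GB in tape 2; 145 GB remain.
Put 323 GB in tape 3; 477 GB remain.
Put 269 GB in tape 3; 208 GB remain.
Put 311 GB in tape 4; 489 GB remain.
Put 339 GB in tape 4; 150 GB remain.
Put 266 GB in tape 5; 534 GB remain.
Put 338 GB in tape 5; 196 GB remain.
Put 341 GB in tape 6; 459 GB remain.
Put 321 GB in tape 6; 138 GB remain.
Final tapes: [279,344] [328,327] [323,269] [311,339] [266,338] [341,321].

6 tapes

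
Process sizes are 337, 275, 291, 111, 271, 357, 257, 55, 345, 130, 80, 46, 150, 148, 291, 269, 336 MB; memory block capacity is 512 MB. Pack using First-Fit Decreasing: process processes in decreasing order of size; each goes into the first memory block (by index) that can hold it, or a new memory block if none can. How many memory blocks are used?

Sorted descending: 357, 345, 337, 336, 291, 291, 275, 271, 269, 257, 150, 148, 130, 111, 80, 55, 46.
memory block 1: place 357 MB, 155 MB left
memory block 2: place 345 MB, 167 MB left
memory block 3: place 337 MB, 175 MB left
memory block 4: place 336 MB, 176 MB left
memory block 5: place 291 MB, 221 MB left
memory block 6: place 291 MB, 221 MB left
memory block 7: place 275 MB, 237 MB left
memory block 8: place 271 MB, 241 MB left
memory block 9: place 269 MB, 243 MB left
memory block 10: place 257 MB, 255 MB left
memory block 1: place 150 MB, 5 MB left
memory block 2: place 148 MB, 19 MB left
memory block 3: place 130 MB, 45 MB left
memory block 4: place 111 MB, 65 MB left
memory block 5: place 80 MB, 141 MB left
memory block 4: place 55 MB, 10 MB left
memory block 5: place 46 MB, 95 MB left

10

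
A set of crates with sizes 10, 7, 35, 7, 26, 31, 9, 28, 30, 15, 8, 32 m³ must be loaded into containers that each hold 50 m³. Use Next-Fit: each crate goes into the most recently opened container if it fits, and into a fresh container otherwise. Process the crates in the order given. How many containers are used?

Put 10 m³ in container 1; 40 m³ remain.
Put 7 m³ in container 1; 33 m³ remain.
Put 35 m³ in container 2; 15 m³ remain.
Put 7 m³ in container 2; 8 m³ remain.
Put 26 m³ in container 3; 24 m³ remain.
Put 31 m³ in container 4; 19 m³ remain.
Put 9 m³ in container 4; 10 m³ remain.
Put 28 m³ in container 5; 22 m³ remain.
Put 30 m³ in container 6; 20 m³ remain.
Put 15 m³ in container 6; 5 m³ remain.
Put 8 m³ in container 7; 42 m³ remain.
Put 32 m³ in container 7; 10 m³ remain.

7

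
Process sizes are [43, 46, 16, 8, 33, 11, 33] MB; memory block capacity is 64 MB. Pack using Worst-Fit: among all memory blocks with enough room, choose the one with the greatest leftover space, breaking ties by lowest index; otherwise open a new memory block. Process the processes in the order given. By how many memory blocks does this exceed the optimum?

0

Worst-Fit: [43,16] [46,8] [33,11] [33] → 4 memory blocks.
4 processes exceed 32 MB (half the capacity), and no two of those can share a memory block, so at least 4 memory blocks are needed.
So 4 is already optimal.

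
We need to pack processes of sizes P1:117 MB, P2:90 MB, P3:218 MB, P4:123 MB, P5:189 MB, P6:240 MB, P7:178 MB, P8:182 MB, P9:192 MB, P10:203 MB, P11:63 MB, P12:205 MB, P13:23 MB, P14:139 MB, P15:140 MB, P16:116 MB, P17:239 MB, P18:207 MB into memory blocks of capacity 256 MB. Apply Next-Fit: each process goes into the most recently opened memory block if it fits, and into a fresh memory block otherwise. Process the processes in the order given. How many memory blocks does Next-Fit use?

memory block 1: place P1 (117 MB), 139 MB left
memory block 1: place P2 (90 MB), 49 MB left
memory block 2: place P3 (218 MB), 38 MB left
memory block 3: place P4 (123 MB), 133 MB left
memory block 4: place P5 (189 MB), 67 MB left
memory block 5: place P6 (240 MB), 16 MB left
memory block 6: place P7 (178 MB), 78 MB left
memory block 7: place P8 (182 MB), 74 MB left
memory block 8: place P9 (192 MB), 64 MB left
memory block 9: place P10 (203 MB), 53 MB left
memory block 10: place P11 (63 MB), 193 MB left
memory block 11: place P12 (205 MB), 51 MB left
memory block 11: place P13 (23 MB), 28 MB left
memory block 12: place P14 (139 MB), 117 MB left
memory block 13: place P15 (140 MB), 116 MB left
memory block 13: place P16 (116 MB), 0 MB left
memory block 14: place P17 (239 MB), 17 MB left
memory block 15: place P18 (207 MB), 49 MB left
Final memory blocks: [117,90] [218] [123] [189] [240] [178] [182] [192] [203] [63] [205,23] [139] [140,116] [239] [207].

15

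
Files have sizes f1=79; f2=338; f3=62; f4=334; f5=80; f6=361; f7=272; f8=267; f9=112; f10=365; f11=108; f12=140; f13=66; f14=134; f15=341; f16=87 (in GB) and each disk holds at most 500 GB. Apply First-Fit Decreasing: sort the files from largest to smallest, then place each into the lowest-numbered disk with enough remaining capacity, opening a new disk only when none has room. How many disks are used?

Sorted descending: 365, 361, 341, 338, 334, 272, 267, 140, 134, 112, 108, 87, 80, 79, 66, 62.
disk 1: place 365 GB, 135 GB left
disk 2: place 361 GB, 139 GB left
disk 3: place 341 GB, 159 GB left
disk 4: place 338 GB, 162 GB left
disk 5: place 334 GB, 166 GB left
disk 6: place 272 GB, 228 GB left
disk 7: place 267 GB, 233 GB left
disk 3: place 140 GB, 19 GB left
disk 1: place 134 GB, 1 GB left
disk 2: place 112 GB, 27 GB left
disk 4: place 108 GB, 54 GB left
disk 5: place 87 GB, 79 GB left
disk 6: place 80 GB, 148 GB left
disk 5: place 79 GB, 0 GB left
disk 6: place 66 GB, 82 GB left
disk 6: place 62 GB, 20 GB left
Final disks: [365,134] [361,112] [341,140] [338,108] [334,87,79] [272,80,66,62] [267].

7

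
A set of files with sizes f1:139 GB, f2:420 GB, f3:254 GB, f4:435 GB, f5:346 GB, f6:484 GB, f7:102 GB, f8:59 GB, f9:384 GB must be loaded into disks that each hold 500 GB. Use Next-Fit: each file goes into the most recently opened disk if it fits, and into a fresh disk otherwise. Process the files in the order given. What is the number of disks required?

f1 (139 GB) → disk 1 (remaining 361 GB)
f2 (420 GB) → disk 2 (remaining 80 GB)
f3 (254 GB) → disk 3 (remaining 246 GB)
f4 (435 GB) → disk 4 (remaining 65 GB)
f5 (346 GB) → disk 5 (remaining 154 GB)
f6 (484 GB) → disk 6 (remaining 16 GB)
f7 (102 GB) → disk 7 (remaining 398 GB)
f8 (59 GB) → disk 7 (remaining 339 GB)
f9 (384 GB) → disk 8 (remaining 116 GB)

8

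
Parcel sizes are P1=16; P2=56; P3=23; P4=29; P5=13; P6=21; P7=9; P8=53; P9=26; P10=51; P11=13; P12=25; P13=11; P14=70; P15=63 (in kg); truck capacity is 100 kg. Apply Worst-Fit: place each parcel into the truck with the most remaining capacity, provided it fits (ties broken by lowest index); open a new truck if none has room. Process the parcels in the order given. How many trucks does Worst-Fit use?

6

P1 (16 kg) → truck 1 (remaining 84 kg)
P2 (56 kg) → truck 1 (remaining 28 kg)
P3 (23 kg) → truck 1 (remaining 5 kg)
P4 (29 kg) → truck 2 (remaining 71 kg)
P5 (13 kg) → truck 2 (remaining 58 kg)
P6 (21 kg) → truck 2 (remaining 37 kg)
P7 (9 kg) → truck 2 (remaining 28 kg)
P8 (53 kg) → truck 3 (remaining 47 kg)
P9 (26 kg) → truck 3 (remaining 21 kg)
P10 (51 kg) → truck 4 (remaining 49 kg)
P11 (13 kg) → truck 4 (remaining 36 kg)
P12 (25 kg) → truck 4 (remaining 11 kg)
P13 (11 kg) → truck 2 (remaining 17 kg)
P14 (70 kg) → truck 5 (remaining 30 kg)
P15 (63 kg) → truck 6 (remaining 37 kg)
Final trucks: [16,56,23] [29,13,21,9,11] [53,26] [51,13,25] [70] [63].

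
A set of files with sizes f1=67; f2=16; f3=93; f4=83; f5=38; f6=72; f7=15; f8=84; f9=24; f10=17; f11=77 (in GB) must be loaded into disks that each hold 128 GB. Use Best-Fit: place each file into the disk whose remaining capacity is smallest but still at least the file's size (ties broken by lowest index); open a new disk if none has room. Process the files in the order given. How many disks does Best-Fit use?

6

disk 1: place f1 (67 GB), 61 GB left
disk 1: place f2 (16 GB), 45 GB left
disk 2: place f3 (93 GB), 35 GB left
disk 3: place f4 (83 GB), 45 GB left
disk 1: place f5 (38 GB), 7 GB left
disk 4: place f6 (72 GB), 56 GB left
disk 2: place f7 (15 GB), 20 GB left
disk 5: place f8 (84 GB), 44 GB left
disk 5: place f9 (24 GB), 20 GB left
disk 2: place f10 (17 GB), 3 GB left
disk 6: place f11 (77 GB), 51 GB left
Final disks: [67,16,38] [93,15,17] [83] [72] [84,24] [77].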